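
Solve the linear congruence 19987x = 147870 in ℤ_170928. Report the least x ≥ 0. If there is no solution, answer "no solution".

34506

First find gcd(19987, 170928):
170928 = 8·19987 + 11032
19987 = 1·11032 + 8955
11032 = 1·8955 + 2077
8955 = 4·2077 + 647
2077 = 3·647 + 136
647 = 4·136 + 103
136 = 1·103 + 33
103 = 3·33 + 4
33 = 8·4 + 1
4 = 4·1 + 0
gcd = 1, so a unique solution mod 170928 exists.
Back-substitute for the Bézout coefficients:
1 = 33 − 8·4
1 = −8·103 + 25·33
1 = 25·136 − 33·103
1 = −33·647 + 157·136
1 = 157·2077 − 504·647
1 = −504·8955 + 2173·2077
1 = 2173·11032 − 2677·8955
1 = −2677·19987 + 4850·11032
1 = 4850·170928 − 41477·19987
So 19987·(-41477) ≡ 1 (mod 170928), giving 19987⁻¹ ≡ 129451.
x ≡ 19987⁻¹·147870 ≡ 129451·147870 ≡ 34506 (mod 170928).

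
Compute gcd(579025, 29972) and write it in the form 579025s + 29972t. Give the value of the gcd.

Repeated division:
579025 = 19·29972 + 9557
29972 = 3·9557 + 1301
9557 = 7·1301 + 450
1301 = 2·450 + 401
450 = 1·401 + 49
401 = 8·49 + 9
49 = 5·9 + 4
9 = 2·4 + 1
4 = 4·1 + 0
gcd(579025, 29972) = 1.
Working backward:
1 = 9 − 2·4
1 = −2·49 + 11·9
1 = 11·401 − 90·49
1 = −90·450 + 101·401
1 = 101·1301 − 292·450
1 = −292·9557 + 2145·1301
1 = 2145·29972 − 6727·9557
1 = −6727·579025 + 129958·29972
So 1 = (-6727)·579025 + (129958)·29972.

1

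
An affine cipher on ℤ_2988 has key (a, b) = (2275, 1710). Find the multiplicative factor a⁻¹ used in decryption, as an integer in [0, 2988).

2263

Apply the Euclidean algorithm to 2988 and 2275:
2988 = 1×2275 + 713
2275 = 3×713 + 136
713 = 5×136 + 33
136 = 4×33 + 4
33 = 8×4 + 1
4 = 4×1 + 0
gcd = 1, so the inverse exists. Back-substitute:
1 = 33 − 8·4
1 = −8·136 + 33·33
1 = 33·713 − 173·136
1 = −173·2275 + 552·713
1 = 552·2988 − 725·2275
So 2275·(-725) ≡ 1 (mod 2988), and -725 ≡ 2263 (mod 2988).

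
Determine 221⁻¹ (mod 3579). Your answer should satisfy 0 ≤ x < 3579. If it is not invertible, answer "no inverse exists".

2996

Apply the Euclidean algorithm to 3579 and 221:
3579 = 16*221 + 43
221 = 5*43 + 6
43 = 7*6 + 1
6 = 6*1 + 0
The gcd is 1. Working backward:
1 = 43 − 7·6
1 = −7·221 + 36·43
1 = 36·3579 − 583·221
Thus 221·(-583) ≡ 1 (mod 3579); reducing, -583 mod 3579 = 2996.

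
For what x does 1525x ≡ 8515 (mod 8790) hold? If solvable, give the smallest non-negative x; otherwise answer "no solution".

First find gcd(1525, 8790):
8790 = 5*1525 + 1165
1525 = 1*1165 + 360
1165 = 3*360 + 85
360 = 4*85 + 20
85 = 4*20 + 5
20 = 4*5 + 0
gcd = 5 and 5 | 8515, so solutions exist. Divide through by 5: 305x ≡ 1703 (mod 1758).
Now find 305⁻¹ mod 1758:
1758 = 5*305 + 233
305 = 1*233 + 72
233 = 3*72 + 17
72 = 4*17 + 4
17 = 4*4 + 1
4 = 4*1 + 0
Back-substitute:
1 = 17 − 4·4
1 = −4·72 + 17·17
1 = 17·233 − 55·72
1 = −55·305 + 72·233
1 = 72·1758 − 415·305
So 305·(-415) ≡ 1 (mod 1758), i.e. 305⁻¹ ≡ 1343.
Then x ≡ 1343·1703 ≡ 1729 (mod 1758); the smallest non-negative solution is x = 1729.

1729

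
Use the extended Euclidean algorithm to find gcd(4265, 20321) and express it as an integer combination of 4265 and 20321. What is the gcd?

1

Euclidean algorithm:
20321 = 4·4265 + 3261
4265 = 1·3261 + 1004
3261 = 3·1004 + 249
1004 = 4·249 + 8
249 = 31·8 + 1
8 = 8·1 + 0
gcd(4265, 20321) = 1.
Working backward:
1 = 249 − 31·8
1 = −31·1004 + 125·249
1 = 125·3261 − 406·1004
1 = −406·4265 + 531·3261
1 = 531·20321 − 2530·4265
So 1 = (531)·20321 + (-2530)·4265.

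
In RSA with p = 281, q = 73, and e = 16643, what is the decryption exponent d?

φ(n) = (p−1)(q−1) = 280·72 = 20160.
Need d with 16643·d ≡ 1 (mod 20160). Apply the extended Euclidean algorithm:
20160 = 1·16643 + 3517
16643 = 4·3517 + 2575
3517 = 1·2575 + 942
2575 = 2·942 + 691
942 = 1·691 + 251
691 = 2·251 + 189
251 = 1·189 + 62
189 = 3·62 + 3
62 = 20·3 + 2
3 = 1·2 + 1
2 = 2·1 + 0
Back-substitute:
1 = 3 − 2
1 = −62 + 21·3
1 = 21·189 − 64·62
1 = −64·251 + 85·189
1 = 85·691 − 234·251
1 = −234·942 + 319·691
1 = 319·2575 − 872·942
1 = −872·3517 + 1191·2575
1 = 1191·16643 − 5636·3517
1 = −5636·20160 + 6827·16643
So 16643·6827 ≡ 1 (mod 20160), hence d = 6827.

6827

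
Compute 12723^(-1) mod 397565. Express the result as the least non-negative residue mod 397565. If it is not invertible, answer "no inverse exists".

Extended Euclidean algorithm:
397565 = 31*12723 + 3152
12723 = 4*3152 + 115
3152 = 27*115 + 47
115 = 2*47 + 21
47 = 2*21 + 5
21 = 4*5 + 1
5 = 5*1 + 0
The gcd is 1. Working backward:
1 = 21 − 4·5
1 = −4·47 + 9·21
1 = 9·115 − 22·47
1 = −22·3152 + 603·115
1 = 603·12723 − 2434·3152
1 = −2434·397565 + 76057·12723
So 12723·76057 ≡ 1 (mod 397565).

76057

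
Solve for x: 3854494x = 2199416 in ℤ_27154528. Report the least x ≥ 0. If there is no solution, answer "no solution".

13339316

First find gcd(3854494, 27154528):
27154528 = 7×3854494 + 173070
3854494 = 22×173070 + 46954
173070 = 3×46954 + 32208
46954 = 1×32208 + 14746
32208 = 2×14746 + 2716
14746 = 5×2716 + 1166
2716 = 2×1166 + 384
1166 = 3×384 + 14
384 = 27×14 + 6
14 = 2×6 + 2
6 = 3×2 + 0
gcd = 2 and 2 | 2199416, so solutions exist. Divide through by 2: 1927247x ≡ 1099708 (mod 13577264).
Now find 1927247⁻¹ mod 13577264:
13577264 = 7×1927247 + 86535
1927247 = 22×86535 + 23477
86535 = 3×23477 + 16104
23477 = 1×16104 + 7373
16104 = 2×7373 + 1358
7373 = 5×1358 + 583
1358 = 2×583 + 192
583 = 3×192 + 7
192 = 27×7 + 3
7 = 2×3 + 1
3 = 3×1 + 0
Back-substitute:
1 = 7 − 2·3
1 = −2·192 + 55·7
1 = 55·583 − 167·192
1 = −167·1358 + 389·583
1 = 389·7373 − 2112·1358
1 = −2112·16104 + 4613·7373
1 = 4613·23477 − 6725·16104
1 = −6725·86535 + 24788·23477
1 = 24788·1927247 − 552061·86535
1 = −552061·13577264 + 3889215·1927247
So 1927247⁻¹ ≡ 3889215 (mod 13577264).
Then x ≡ 3889215·1099708 ≡ 13339316 (mod 13577264); the smallest non-negative solution is x = 13339316.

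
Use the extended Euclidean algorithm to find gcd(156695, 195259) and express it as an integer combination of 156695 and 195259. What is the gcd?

1

Repeated division:
195259 = 1·156695 + 38564
156695 = 4·38564 + 2439
38564 = 15·2439 + 1979
2439 = 1·1979 + 460
1979 = 4·460 + 139
460 = 3·139 + 43
139 = 3·43 + 10
43 = 4·10 + 3
10 = 3·3 + 1
3 = 3·1 + 0
gcd(156695, 195259) = 1.
Express as a combination:
1 = 10 − 3·3
1 = −3·43 + 13·10
1 = 13·139 − 42·43
1 = −42·460 + 139·139
1 = 139·1979 − 598·460
1 = −598·2439 + 737·1979
1 = 737·38564 − 11653·2439
1 = −11653·156695 + 47349·38564
1 = 47349·195259 − 59002·156695
So 1 = (47349)·195259 + (-59002)·156695.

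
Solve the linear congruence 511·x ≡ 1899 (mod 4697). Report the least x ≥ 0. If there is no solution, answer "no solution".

no solution

gcd(511, 4697):
4697 = 9·511 + 98
511 = 5·98 + 21
98 = 4·21 + 14
21 = 1·14 + 7
14 = 2·7 + 0
gcd = 7, but 7 ∤ 1899, so the congruence has no solution.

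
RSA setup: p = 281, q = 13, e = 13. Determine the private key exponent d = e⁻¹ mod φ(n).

φ(n) = (p−1)(q−1) = 280·12 = 3360.
Need d with 13·d ≡ 1 (mod 3360). Apply the extended Euclidean algorithm:
3360 = 258×13 + 6
13 = 2×6 + 1
6 = 6×1 + 0
Back-substitute:
1 = 13 − 2·6
1 = −2·3360 + 517·13
So 13·517 ≡ 1 (mod 3360), hence d = 517.

517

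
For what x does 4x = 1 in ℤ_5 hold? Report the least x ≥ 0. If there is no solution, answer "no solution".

First find gcd(4, 5):
5 = 1*4 + 1
4 = 4*1 + 0
gcd = 1, so a unique solution mod 5 exists.
Back-substitute for the Bézout coefficients:
1 = 5 − 4
So 4·(-1) ≡ 1 (mod 5), giving 4⁻¹ ≡ 4.
x ≡ 4⁻¹·1 ≡ 4·1 ≡ 4 (mod 5).

4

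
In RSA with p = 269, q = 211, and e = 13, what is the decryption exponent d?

φ(n) = (p−1)(q−1) = 268·210 = 56280.
Need d with 13·d ≡ 1 (mod 56280). Apply the extended Euclidean algorithm:
56280 = 4329×13 + 3
13 = 4×3 + 1
3 = 3×1 + 0
Back-substitute:
1 = 13 − 4·3
1 = −4·56280 + 17317·13
So 13·17317 ≡ 1 (mod 56280), hence d = 17317.

17317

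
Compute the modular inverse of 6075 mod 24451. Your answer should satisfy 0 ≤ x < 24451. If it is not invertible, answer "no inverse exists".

13278

Run Euclid on (24451, 6075):
24451 = 4·6075 + 151
6075 = 40·151 + 35
151 = 4·35 + 11
35 = 3·11 + 2
11 = 5·2 + 1
2 = 2·1 + 0
The gcd is 1. Working backward:
1 = 11 − 5·2
1 = −5·35 + 16·11
1 = 16·151 − 69·35
1 = −69·6075 + 2776·151
1 = 2776·24451 − 11173·6075
Hence 6075⁻¹ ≡ -11173 ≡ 13278 (mod 24451).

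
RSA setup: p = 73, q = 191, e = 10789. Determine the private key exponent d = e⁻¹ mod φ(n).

φ(n) = (p−1)(q−1) = 72·190 = 13680.
Need d with 10789·d ≡ 1 (mod 13680). Apply the extended Euclidean algorithm:
13680 = 1*10789 + 2891
10789 = 3*2891 + 2116
2891 = 1*2116 + 775
2116 = 2*775 + 566
775 = 1*566 + 209
566 = 2*209 + 148
209 = 1*148 + 61
148 = 2*61 + 26
61 = 2*26 + 9
26 = 2*9 + 8
9 = 1*8 + 1
8 = 8*1 + 0
Back-substitute:
1 = 9 − 8
1 = −26 + 3·9
1 = 3·61 − 7·26
1 = −7·148 + 17·61
1 = 17·209 − 24·148
1 = −24·566 + 65·209
1 = 65·775 − 89·566
1 = −89·2116 + 243·775
1 = 243·2891 − 332·2116
1 = −332·10789 + 1239·2891
1 = 1239·13680 − 1571·10789
So 10789·(-1571) ≡ 1 (mod 13680), hence d ≡ -1571 ≡ 12109 (mod 13680).

12109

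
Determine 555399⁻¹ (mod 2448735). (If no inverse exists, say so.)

Euclidean algorithm on 2448735, 555399:
2448735 = 4·555399 + 227139
555399 = 2·227139 + 101121
227139 = 2·101121 + 24897
101121 = 4·24897 + 1533
24897 = 16·1533 + 369
1533 = 4·369 + 57
369 = 6·57 + 27
57 = 2·27 + 3
27 = 9·3 + 0
Since gcd = 3 > 1, 555399 is not a unit mod 2448735.

no inverse exists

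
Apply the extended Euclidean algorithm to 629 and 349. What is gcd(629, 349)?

Euclidean algorithm:
629 = 1×349 + 280
349 = 1×280 + 69
280 = 4×69 + 4
69 = 17×4 + 1
4 = 4×1 + 0
gcd(629, 349) = 1.
Express as a combination:
1 = 69 − 17·4
1 = −17·280 + 69·69
1 = 69·349 − 86·280
1 = −86·629 + 155·349
So 1 = (-86)·629 + (155)·349.

1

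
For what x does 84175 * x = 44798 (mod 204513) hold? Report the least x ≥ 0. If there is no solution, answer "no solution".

61844

First find gcd(84175, 204513):
204513 = 2*84175 + 36163
84175 = 2*36163 + 11849
36163 = 3*11849 + 616
11849 = 19*616 + 145
616 = 4*145 + 36
145 = 4*36 + 1
36 = 36*1 + 0
gcd = 1, so a unique solution mod 204513 exists.
Back-substitute for the Bézout coefficients:
1 = 145 − 4·36
1 = −4·616 + 17·145
1 = 17·11849 − 327·616
1 = −327·36163 + 998·11849
1 = 998·84175 − 2323·36163
1 = −2323·204513 + 5644·84175
So 84175·(5644) ≡ 1 (mod 204513), giving 84175⁻¹ ≡ 5644.
x ≡ 84175⁻¹·44798 ≡ 5644·44798 ≡ 61844 (mod 204513).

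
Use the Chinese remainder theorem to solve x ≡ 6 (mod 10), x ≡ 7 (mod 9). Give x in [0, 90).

Write x = 6 + 10·k. Then 10·k ≡ 7 − 6 ≡ 1 (mod 9).
Need 10⁻¹ mod 9. Extended Euclid on (9, 1):
9 = 9*1 + 0
10⁻¹ ≡ 1 (mod 9), so k ≡ 1·1 ≡ 1 (mod 9).
x = 6 + 10·1 = 16.

16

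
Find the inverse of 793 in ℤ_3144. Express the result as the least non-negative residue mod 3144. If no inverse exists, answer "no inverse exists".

Run Euclid on (3144, 793):
3144 = 3·793 + 765
793 = 1·765 + 28
765 = 27·28 + 9
28 = 3·9 + 1
9 = 9·1 + 0
gcd = 1, so the inverse exists. Back-substitute:
1 = 28 − 3·9
1 = −3·765 + 82·28
1 = 82·793 − 85·765
1 = −85·3144 + 337·793
So 793·337 ≡ 1 (mod 3144).

337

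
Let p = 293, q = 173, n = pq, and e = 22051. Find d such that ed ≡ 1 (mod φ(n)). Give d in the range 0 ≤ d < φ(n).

11067

φ(n) = (p−1)(q−1) = 292·172 = 50224.
Need d with 22051·d ≡ 1 (mod 50224). Apply the extended Euclidean algorithm:
50224 = 2·22051 + 6122
22051 = 3·6122 + 3685
6122 = 1·3685 + 2437
3685 = 1·2437 + 1248
2437 = 1·1248 + 1189
1248 = 1·1189 + 59
1189 = 20·59 + 9
59 = 6·9 + 5
9 = 1·5 + 4
5 = 1·4 + 1
4 = 4·1 + 0
Back-substitute:
1 = 5 − 4
1 = −9 + 2·5
1 = 2·59 − 13·9
1 = −13·1189 + 262·59
1 = 262·1248 − 275·1189
1 = −275·2437 + 537·1248
1 = 537·3685 − 812·2437
1 = −812·6122 + 1349·3685
1 = 1349·22051 − 4859·6122
1 = −4859·50224 + 11067·22051
So 22051·11067 ≡ 1 (mod 50224), hence d = 11067.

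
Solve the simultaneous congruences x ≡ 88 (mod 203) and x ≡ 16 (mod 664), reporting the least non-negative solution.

3336

Write x = 88 + 203·k. Then 203·k ≡ 16 − 88 ≡ 592 (mod 664).
Need 203⁻¹ mod 664. Extended Euclid on (664, 203):
664 = 3·203 + 55
203 = 3·55 + 38
55 = 1·38 + 17
38 = 2·17 + 4
17 = 4·4 + 1
4 = 4·1 + 0
Back-substitute:
1 = 17 − 4·4
1 = −4·38 + 9·17
1 = 9·55 − 13·38
1 = −13·203 + 48·55
1 = 48·664 − 157·203
203⁻¹ ≡ 507 (mod 664), so k ≡ 507·592 ≡ 16 (mod 664).
x = 88 + 203·16 = 3336.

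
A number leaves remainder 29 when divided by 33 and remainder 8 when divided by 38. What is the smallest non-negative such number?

Write x = 29 + 33·k. Then 33·k ≡ 8 − 29 ≡ 17 (mod 38).
Need 33⁻¹ mod 38. Extended Euclid on (38, 33):
38 = 1×33 + 5
33 = 6×5 + 3
5 = 1×3 + 2
3 = 1×2 + 1
2 = 2×1 + 0
Back-substitute:
1 = 3 − 2
1 = −5 + 2·3
1 = 2·33 − 13·5
1 = −13·38 + 15·33
33⁻¹ ≡ 15 (mod 38), so k ≡ 15·17 ≡ 27 (mod 38).
x = 29 + 33·27 = 920.

920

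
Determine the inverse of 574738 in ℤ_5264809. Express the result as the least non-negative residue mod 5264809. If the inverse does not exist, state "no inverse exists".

Extended Euclidean algorithm:
5264809 = 9·574738 + 92167
574738 = 6·92167 + 21736
92167 = 4·21736 + 5223
21736 = 4·5223 + 844
5223 = 6·844 + 159
844 = 5·159 + 49
159 = 3·49 + 12
49 = 4·12 + 1
12 = 12·1 + 0
gcd = 1, so the inverse exists. Back-substitute:
1 = 49 − 4·12
1 = −4·159 + 13·49
1 = 13·844 − 69·159
1 = −69·5223 + 427·844
1 = 427·21736 − 1777·5223
1 = −1777·92167 + 7535·21736
1 = 7535·574738 − 46987·92167
1 = −46987·5264809 + 430418·574738
So 574738·430418 ≡ 1 (mod 5264809).

430418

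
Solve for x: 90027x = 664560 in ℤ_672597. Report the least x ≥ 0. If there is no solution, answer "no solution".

First find gcd(90027, 672597):
672597 = 7×90027 + 42408
90027 = 2×42408 + 5211
42408 = 8×5211 + 720
5211 = 7×720 + 171
720 = 4×171 + 36
171 = 4×36 + 27
36 = 1×27 + 9
27 = 3×9 + 0
gcd = 9 and 9 | 664560, so solutions exist. Divide through by 9: 10003x ≡ 73840 (mod 74733).
Now find 10003⁻¹ mod 74733:
74733 = 7·10003 + 4712
10003 = 2·4712 + 579
4712 = 8·579 + 80
579 = 7·80 + 19
80 = 4·19 + 4
19 = 4·4 + 3
4 = 1·3 + 1
3 = 3·1 + 0
Back-substitute:
1 = 4 − 3
1 = −19 + 5·4
1 = 5·80 − 21·19
1 = −21·579 + 152·80
1 = 152·4712 − 1237·579
1 = −1237·10003 + 2626·4712
1 = 2626·74733 − 19619·10003
So 10003·(-19619) ≡ 1 (mod 74733), i.e. 10003⁻¹ ≡ 55114.
Then x ≡ 55114·73840 ≡ 32245 (mod 74733); the smallest non-negative solution is x = 32245.

32245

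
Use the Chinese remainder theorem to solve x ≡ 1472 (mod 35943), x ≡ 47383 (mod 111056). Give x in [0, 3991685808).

Write x = 1472 + 35943·k. Then 35943·k ≡ 47383 − 1472 ≡ 45911 (mod 111056).
Need 35943⁻¹ mod 111056. Extended Euclid on (111056, 35943):
111056 = 3*35943 + 3227
35943 = 11*3227 + 446
3227 = 7*446 + 105
446 = 4*105 + 26
105 = 4*26 + 1
26 = 26*1 + 0
Back-substitute:
1 = 105 − 4·26
1 = −4·446 + 17·105
1 = 17·3227 − 123·446
1 = −123·35943 + 1370·3227
1 = 1370·111056 − 4233·35943
35943⁻¹ ≡ 106823 (mod 111056), so k ≡ 106823·45911 ≡ 6737 (mod 111056).
x = 1472 + 35943·6737 = 242149463.

242149463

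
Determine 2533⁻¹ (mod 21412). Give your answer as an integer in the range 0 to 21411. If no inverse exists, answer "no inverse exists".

gcd(21412, 2533) by repeated division:
21412 = 8*2533 + 1148
2533 = 2*1148 + 237
1148 = 4*237 + 200
237 = 1*200 + 37
200 = 5*37 + 15
37 = 2*15 + 7
15 = 2*7 + 1
7 = 7*1 + 0
gcd = 1, so the inverse exists. Back-substitute:
1 = 15 − 2·7
1 = −2·37 + 5·15
1 = 5·200 − 27·37
1 = −27·237 + 32·200
1 = 32·1148 − 155·237
1 = −155·2533 + 342·1148
1 = 342·21412 − 2891·2533
Thus 2533·(-2891) ≡ 1 (mod 21412); reducing, -2891 mod 21412 = 18521.

18521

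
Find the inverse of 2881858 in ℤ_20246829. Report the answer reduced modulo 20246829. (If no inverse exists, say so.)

1649959

Extended Euclidean algorithm:
20246829 = 7·2881858 + 73823
2881858 = 39·73823 + 2761
73823 = 26·2761 + 2037
2761 = 1·2037 + 724
2037 = 2·724 + 589
724 = 1·589 + 135
589 = 4·135 + 49
135 = 2·49 + 37
49 = 1·37 + 12
37 = 3·12 + 1
12 = 12·1 + 0
The gcd is 1. Working backward:
1 = 37 − 3·12
1 = −3·49 + 4·37
1 = 4·135 − 11·49
1 = −11·589 + 48·135
1 = 48·724 − 59·589
1 = −59·2037 + 166·724
1 = 166·2761 − 225·2037
1 = −225·73823 + 6016·2761
1 = 6016·2881858 − 234849·73823
1 = −234849·20246829 + 1649959·2881858
So 2881858·1649959 ≡ 1 (mod 20246829).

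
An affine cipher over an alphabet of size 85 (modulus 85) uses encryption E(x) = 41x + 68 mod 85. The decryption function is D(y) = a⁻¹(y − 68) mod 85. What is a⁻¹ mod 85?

Extended Euclidean algorithm:
85 = 2·41 + 3
41 = 13·3 + 2
3 = 1·2 + 1
2 = 2·1 + 0
Since gcd(41, 85) = 1, back-substitute to write 1 as a combination:
1 = 3 − 2
1 = −41 + 14·3
1 = 14·85 − 29·41
Hence 41⁻¹ ≡ -29 ≡ 56 (mod 85).

56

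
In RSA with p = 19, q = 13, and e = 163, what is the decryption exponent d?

φ(n) = (p−1)(q−1) = 18·12 = 216.
Need d with 163·d ≡ 1 (mod 216). Apply the extended Euclidean algorithm:
216 = 1*163 + 53
163 = 3*53 + 4
53 = 13*4 + 1
4 = 4*1 + 0
Back-substitute:
1 = 53 − 13·4
1 = −13·163 + 40·53
1 = 40·216 − 53·163
So 163·(-53) ≡ 1 (mod 216), hence d ≡ -53 ≡ 163 (mod 216).

163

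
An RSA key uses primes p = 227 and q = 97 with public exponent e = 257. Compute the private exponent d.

φ(n) = (p−1)(q−1) = 226·96 = 21696.
Need d with 257·d ≡ 1 (mod 21696). Apply the extended Euclidean algorithm:
21696 = 84×257 + 108
257 = 2×108 + 41
108 = 2×41 + 26
41 = 1×26 + 15
26 = 1×15 + 11
15 = 1×11 + 4
11 = 2×4 + 3
4 = 1×3 + 1
3 = 3×1 + 0
Back-substitute:
1 = 4 − 3
1 = −11 + 3·4
1 = 3·15 − 4·11
1 = −4·26 + 7·15
1 = 7·41 − 11·26
1 = −11·108 + 29·41
1 = 29·257 − 69·108
1 = −69·21696 + 5825·257
So 257·5825 ≡ 1 (mod 21696), hence d = 5825.

5825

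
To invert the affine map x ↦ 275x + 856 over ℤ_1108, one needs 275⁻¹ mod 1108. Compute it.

gcd(1108, 275) by repeated division:
1108 = 4*275 + 8
275 = 34*8 + 3
8 = 2*3 + 2
3 = 1*2 + 1
2 = 2*1 + 0
The gcd is 1. Working backward:
1 = 3 − 2
1 = −8 + 3·3
1 = 3·275 − 103·8
1 = −103·1108 + 415·275
So 275·415 ≡ 1 (mod 1108).

415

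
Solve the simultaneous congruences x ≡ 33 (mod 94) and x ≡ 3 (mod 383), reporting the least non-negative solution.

22217

Write x = 33 + 94·k. Then 94·k ≡ 3 − 33 ≡ 353 (mod 383).
Need 94⁻¹ mod 383. Extended Euclid on (383, 94):
383 = 4*94 + 7
94 = 13*7 + 3
7 = 2*3 + 1
3 = 3*1 + 0
Back-substitute:
1 = 7 − 2·3
1 = −2·94 + 27·7
1 = 27·383 − 110·94
94⁻¹ ≡ 273 (mod 383), so k ≡ 273·353 ≡ 236 (mod 383).
x = 33 + 94·236 = 22217.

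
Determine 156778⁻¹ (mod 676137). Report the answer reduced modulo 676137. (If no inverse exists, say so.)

Apply the Euclidean algorithm to 676137 and 156778:
676137 = 4×156778 + 49025
156778 = 3×49025 + 9703
49025 = 5×9703 + 510
9703 = 19×510 + 13
510 = 39×13 + 3
13 = 4×3 + 1
3 = 3×1 + 0
gcd = 1, so the inverse exists. Back-substitute:
1 = 13 − 4·3
1 = −4·510 + 157·13
1 = 157·9703 − 2987·510
1 = −2987·49025 + 15092·9703
1 = 15092·156778 − 48263·49025
1 = −48263·676137 + 208144·156778
So 156778·208144 ≡ 1 (mod 676137).

208144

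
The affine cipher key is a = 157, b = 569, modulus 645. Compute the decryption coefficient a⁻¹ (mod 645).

493

Extended Euclidean algorithm:
645 = 4·157 + 17
157 = 9·17 + 4
17 = 4·4 + 1
4 = 4·1 + 0
The gcd is 1. Working backward:
1 = 17 − 4·4
1 = −4·157 + 37·17
1 = 37·645 − 152·157
So 157·(-152) ≡ 1 (mod 645), and -152 ≡ 493 (mod 645).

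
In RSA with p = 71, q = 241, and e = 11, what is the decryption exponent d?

10691

φ(n) = (p−1)(q−1) = 70·240 = 16800.
Need d with 11·d ≡ 1 (mod 16800). Apply the extended Euclidean algorithm:
16800 = 1527×11 + 3
11 = 3×3 + 2
3 = 1×2 + 1
2 = 2×1 + 0
Back-substitute:
1 = 3 − 2
1 = −11 + 4·3
1 = 4·16800 − 6109·11
So 11·(-6109) ≡ 1 (mod 16800), hence d ≡ -6109 ≡ 10691 (mod 16800).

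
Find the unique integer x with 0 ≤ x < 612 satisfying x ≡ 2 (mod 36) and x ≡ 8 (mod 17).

Write x = 2 + 36·k. Then 36·k ≡ 8 − 2 ≡ 6 (mod 17).
Need 36⁻¹ mod 17. Extended Euclid on (17, 2):
17 = 8×2 + 1
2 = 2×1 + 0
Back-substitute:
1 = 17 − 8·2
36⁻¹ ≡ 9 (mod 17), so k ≡ 9·6 ≡ 3 (mod 17).
x = 2 + 36·3 = 110.

110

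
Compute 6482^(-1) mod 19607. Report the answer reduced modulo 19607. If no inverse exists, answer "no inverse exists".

Euclidean algorithm on 19607, 6482:
19607 = 3·6482 + 161
6482 = 40·161 + 42
161 = 3·42 + 35
42 = 1·35 + 7
35 = 5·7 + 0
Since gcd = 7 > 1, 6482 is not a unit mod 19607.

no inverse exists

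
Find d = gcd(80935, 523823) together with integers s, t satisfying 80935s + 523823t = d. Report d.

Repeated division:
523823 = 6×80935 + 38213
80935 = 2×38213 + 4509
38213 = 8×4509 + 2141
4509 = 2×2141 + 227
2141 = 9×227 + 98
227 = 2×98 + 31
98 = 3×31 + 5
31 = 6×5 + 1
5 = 5×1 + 0
gcd(80935, 523823) = 1.
Express as a combination:
1 = 31 − 6·5
1 = −6·98 + 19·31
1 = 19·227 − 44·98
1 = −44·2141 + 415·227
1 = 415·4509 − 874·2141
1 = −874·38213 + 7407·4509
1 = 7407·80935 − 15688·38213
1 = −15688·523823 + 101535·80935
So 1 = (-15688)·523823 + (101535)·80935.

1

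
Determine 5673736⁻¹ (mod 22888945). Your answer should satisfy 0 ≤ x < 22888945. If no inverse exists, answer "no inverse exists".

gcd(22888945, 5673736) by repeated division:
22888945 = 4·5673736 + 194001
5673736 = 29·194001 + 47707
194001 = 4·47707 + 3173
47707 = 15·3173 + 112
3173 = 28·112 + 37
112 = 3·37 + 1
37 = 37·1 + 0
The gcd is 1. Working backward:
1 = 112 − 3·37
1 = −3·3173 + 85·112
1 = 85·47707 − 1278·3173
1 = −1278·194001 + 5197·47707
1 = 5197·5673736 − 151991·194001
1 = −151991·22888945 + 613161·5673736
So 5673736·613161 ≡ 1 (mod 22888945).

613161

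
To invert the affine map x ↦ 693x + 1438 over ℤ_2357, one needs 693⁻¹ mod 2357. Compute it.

585

gcd(2357, 693) by repeated division:
2357 = 3×693 + 278
693 = 2×278 + 137
278 = 2×137 + 4
137 = 34×4 + 1
4 = 4×1 + 0
gcd = 1, so the inverse exists. Back-substitute:
1 = 137 − 34·4
1 = −34·278 + 69·137
1 = 69·693 − 172·278
1 = −172·2357 + 585·693
So 693·585 ≡ 1 (mod 2357).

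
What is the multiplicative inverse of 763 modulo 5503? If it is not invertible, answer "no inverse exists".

1053

Run Euclid on (5503, 763):
5503 = 7·763 + 162
763 = 4·162 + 115
162 = 1·115 + 47
115 = 2·47 + 21
47 = 2·21 + 5
21 = 4·5 + 1
5 = 5·1 + 0
The gcd is 1. Working backward:
1 = 21 − 4·5
1 = −4·47 + 9·21
1 = 9·115 − 22·47
1 = −22·162 + 31·115
1 = 31·763 − 146·162
1 = −146·5503 + 1053·763
So 763·1053 ≡ 1 (mod 5503).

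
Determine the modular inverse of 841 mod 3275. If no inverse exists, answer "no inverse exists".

736

Apply the Euclidean algorithm to 3275 and 841:
3275 = 3*841 + 752
841 = 1*752 + 89
752 = 8*89 + 40
89 = 2*40 + 9
40 = 4*9 + 4
9 = 2*4 + 1
4 = 4*1 + 0
The gcd is 1. Working backward:
1 = 9 − 2·4
1 = −2·40 + 9·9
1 = 9·89 − 20·40
1 = −20·752 + 169·89
1 = 169·841 − 189·752
1 = −189·3275 + 736·841
So 841·736 ≡ 1 (mod 3275).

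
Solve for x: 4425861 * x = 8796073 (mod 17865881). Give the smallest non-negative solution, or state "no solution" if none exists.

974264

First find gcd(4425861, 17865881):
17865881 = 4×4425861 + 162437
4425861 = 27×162437 + 40062
162437 = 4×40062 + 2189
40062 = 18×2189 + 660
2189 = 3×660 + 209
660 = 3×209 + 33
209 = 6×33 + 11
33 = 3×11 + 0
gcd = 11 and 11 | 8796073, so solutions exist. Divide through by 11: 402351x ≡ 799643 (mod 1624171).
Now find 402351⁻¹ mod 1624171:
1624171 = 4×402351 + 14767
402351 = 27×14767 + 3642
14767 = 4×3642 + 199
3642 = 18×199 + 60
199 = 3×60 + 19
60 = 3×19 + 3
19 = 6×3 + 1
3 = 3×1 + 0
Back-substitute:
1 = 19 − 6·3
1 = −6·60 + 19·19
1 = 19·199 − 63·60
1 = −63·3642 + 1153·199
1 = 1153·14767 − 4675·3642
1 = −4675·402351 + 127378·14767
1 = 127378·1624171 − 514187·402351
So 402351·(-514187) ≡ 1 (mod 1624171), i.e. 402351⁻¹ ≡ 1109984.
Then x ≡ 1109984·799643 ≡ 974264 (mod 1624171); the smallest non-negative solution is x = 974264.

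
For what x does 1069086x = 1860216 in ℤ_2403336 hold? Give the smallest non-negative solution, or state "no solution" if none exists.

69268

First find gcd(1069086, 2403336):
2403336 = 2·1069086 + 265164
1069086 = 4·265164 + 8430
265164 = 31·8430 + 3834
8430 = 2·3834 + 762
3834 = 5·762 + 24
762 = 31·24 + 18
24 = 1·18 + 6
18 = 3·6 + 0
gcd = 6 and 6 | 1860216, so solutions exist. Divide through by 6: 178181x ≡ 310036 (mod 400556).
Now find 178181⁻¹ mod 400556:
400556 = 2·178181 + 44194
178181 = 4·44194 + 1405
44194 = 31·1405 + 639
1405 = 2·639 + 127
639 = 5·127 + 4
127 = 31·4 + 3
4 = 1·3 + 1
3 = 3·1 + 0
Back-substitute:
1 = 4 − 3
1 = −127 + 32·4
1 = 32·639 − 161·127
1 = −161·1405 + 354·639
1 = 354·44194 − 11135·1405
1 = −11135·178181 + 44894·44194
1 = 44894·400556 − 100923·178181
So 178181·(-100923) ≡ 1 (mod 400556), i.e. 178181⁻¹ ≡ 299633.
Then x ≡ 299633·310036 ≡ 69268 (mod 400556); the smallest non-negative solution is x = 69268.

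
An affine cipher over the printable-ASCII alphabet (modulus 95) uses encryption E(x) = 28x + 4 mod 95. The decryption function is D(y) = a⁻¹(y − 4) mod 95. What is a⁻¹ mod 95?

17

Apply the Euclidean algorithm to 95 and 28:
95 = 3×28 + 11
28 = 2×11 + 6
11 = 1×6 + 5
6 = 1×5 + 1
5 = 5×1 + 0
gcd = 1, so the inverse exists. Back-substitute:
1 = 6 − 5
1 = −11 + 2·6
1 = 2·28 − 5·11
1 = −5·95 + 17·28
So 28·17 ≡ 1 (mod 95).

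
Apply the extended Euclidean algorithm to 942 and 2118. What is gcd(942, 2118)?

Apply Euclid's algorithm to 2118 and 942:
2118 = 2×942 + 234
942 = 4×234 + 6
234 = 39×6 + 0
gcd(942, 2118) = 6.
Express as a combination:
6 = 942 − 4·234
6 = −4·2118 + 9·942
So 6 = (-4)·2118 + (9)·942.

6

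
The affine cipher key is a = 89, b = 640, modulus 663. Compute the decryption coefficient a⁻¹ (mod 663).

149

Apply the Euclidean algorithm to 663 and 89:
663 = 7*89 + 40
89 = 2*40 + 9
40 = 4*9 + 4
9 = 2*4 + 1
4 = 4*1 + 0
gcd = 1, so the inverse exists. Back-substitute:
1 = 9 − 2·4
1 = −2·40 + 9·9
1 = 9·89 − 20·40
1 = −20·663 + 149·89
So 89·149 ≡ 1 (mod 663).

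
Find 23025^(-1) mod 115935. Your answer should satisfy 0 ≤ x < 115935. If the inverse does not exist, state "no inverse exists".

no inverse exists

Compute gcd(23025, 115935):
115935 = 5*23025 + 810
23025 = 28*810 + 345
810 = 2*345 + 120
345 = 2*120 + 105
120 = 1*105 + 15
105 = 7*15 + 0
gcd(23025, 115935) = 15 ≠ 1, so 23025 has no multiplicative inverse modulo 115935.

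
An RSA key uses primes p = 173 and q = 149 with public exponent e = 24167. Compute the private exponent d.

14535

φ(n) = (p−1)(q−1) = 172·148 = 25456.
Need d with 24167·d ≡ 1 (mod 25456). Apply the extended Euclidean algorithm:
25456 = 1·24167 + 1289
24167 = 18·1289 + 965
1289 = 1·965 + 324
965 = 2·324 + 317
324 = 1·317 + 7
317 = 45·7 + 2
7 = 3·2 + 1
2 = 2·1 + 0
Back-substitute:
1 = 7 − 3·2
1 = −3·317 + 136·7
1 = 136·324 − 139·317
1 = −139·965 + 414·324
1 = 414·1289 − 553·965
1 = −553·24167 + 10368·1289
1 = 10368·25456 − 10921·24167
So 24167·(-10921) ≡ 1 (mod 25456), hence d ≡ -10921 ≡ 14535 (mod 25456).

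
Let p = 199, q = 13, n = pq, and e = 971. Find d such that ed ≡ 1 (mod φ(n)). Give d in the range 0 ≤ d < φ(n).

φ(n) = (p−1)(q−1) = 198·12 = 2376.
Need d with 971·d ≡ 1 (mod 2376). Apply the extended Euclidean algorithm:
2376 = 2·971 + 434
971 = 2·434 + 103
434 = 4·103 + 22
103 = 4·22 + 15
22 = 1·15 + 7
15 = 2·7 + 1
7 = 7·1 + 0
Back-substitute:
1 = 15 − 2·7
1 = −2·22 + 3·15
1 = 3·103 − 14·22
1 = −14·434 + 59·103
1 = 59·971 − 132·434
1 = −132·2376 + 323·971
So 971·323 ≡ 1 (mod 2376), hence d = 323.

323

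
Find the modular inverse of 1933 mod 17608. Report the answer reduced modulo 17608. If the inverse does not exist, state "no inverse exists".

Apply the Euclidean algorithm to 17608 and 1933:
17608 = 9×1933 + 211
1933 = 9×211 + 34
211 = 6×34 + 7
34 = 4×7 + 6
7 = 1×6 + 1
6 = 6×1 + 0
gcd = 1, so the inverse exists. Back-substitute:
1 = 7 − 6
1 = −34 + 5·7
1 = 5·211 − 31·34
1 = −31·1933 + 284·211
1 = 284·17608 − 2587·1933
Thus 1933·(-2587) ≡ 1 (mod 17608); reducing, -2587 mod 17608 = 15021.

15021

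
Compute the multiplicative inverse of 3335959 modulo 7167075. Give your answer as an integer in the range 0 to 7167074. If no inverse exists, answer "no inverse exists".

6153364

Apply the Euclidean algorithm to 7167075 and 3335959:
7167075 = 2·3335959 + 495157
3335959 = 6·495157 + 365017
495157 = 1·365017 + 130140
365017 = 2·130140 + 104737
130140 = 1·104737 + 25403
104737 = 4·25403 + 3125
25403 = 8·3125 + 403
3125 = 7·403 + 304
403 = 1·304 + 99
304 = 3·99 + 7
99 = 14·7 + 1
7 = 7·1 + 0
gcd = 1, so the inverse exists. Back-substitute:
1 = 99 − 14·7
1 = −14·304 + 43·99
1 = 43·403 − 57·304
1 = −57·3125 + 442·403
1 = 442·25403 − 3593·3125
1 = −3593·104737 + 14814·25403
1 = 14814·130140 − 18407·104737
1 = −18407·365017 + 51628·130140
1 = 51628·495157 − 70035·365017
1 = −70035·3335959 + 471838·495157
1 = 471838·7167075 − 1013711·3335959
Thus 3335959·(-1013711) ≡ 1 (mod 7167075); reducing, -1013711 mod 7167075 = 6153364.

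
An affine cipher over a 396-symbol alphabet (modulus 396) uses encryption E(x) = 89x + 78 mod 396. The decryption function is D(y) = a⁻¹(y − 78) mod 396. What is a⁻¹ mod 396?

Run Euclid on (396, 89):
396 = 4*89 + 40
89 = 2*40 + 9
40 = 4*9 + 4
9 = 2*4 + 1
4 = 4*1 + 0
gcd = 1, so the inverse exists. Back-substitute:
1 = 9 − 2·4
1 = −2·40 + 9·9
1 = 9·89 − 20·40
1 = −20·396 + 89·89
So 89·89 ≡ 1 (mod 396).

89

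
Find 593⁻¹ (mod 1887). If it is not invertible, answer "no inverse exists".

Run Euclid on (1887, 593):
1887 = 3*593 + 108
593 = 5*108 + 53
108 = 2*53 + 2
53 = 26*2 + 1
2 = 2*1 + 0
The gcd is 1. Working backward:
1 = 53 − 26·2
1 = −26·108 + 53·53
1 = 53·593 − 291·108
1 = −291·1887 + 926·593
So 593·926 ≡ 1 (mod 1887).

926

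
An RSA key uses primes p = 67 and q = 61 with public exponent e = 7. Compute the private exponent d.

2263

φ(n) = (p−1)(q−1) = 66·60 = 3960.
Need d with 7·d ≡ 1 (mod 3960). Apply the extended Euclidean algorithm:
3960 = 565×7 + 5
7 = 1×5 + 2
5 = 2×2 + 1
2 = 2×1 + 0
Back-substitute:
1 = 5 − 2·2
1 = −2·7 + 3·5
1 = 3·3960 − 1697·7
So 7·(-1697) ≡ 1 (mod 3960), hence d ≡ -1697 ≡ 2263 (mod 3960).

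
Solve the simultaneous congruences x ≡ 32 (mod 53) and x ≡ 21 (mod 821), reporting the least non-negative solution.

Write x = 32 + 53·k. Then 53·k ≡ 21 − 32 ≡ 810 (mod 821).
Need 53⁻¹ mod 821. Extended Euclid on (821, 53):
821 = 15×53 + 26
53 = 2×26 + 1
26 = 26×1 + 0
Back-substitute:
1 = 53 − 2·26
1 = −2·821 + 31·53
53⁻¹ ≡ 31 (mod 821), so k ≡ 31·810 ≡ 480 (mod 821).
x = 32 + 53·480 = 25472.

25472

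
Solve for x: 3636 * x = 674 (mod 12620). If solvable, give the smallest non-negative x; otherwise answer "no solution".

no solution

gcd(3636, 12620):
12620 = 3×3636 + 1712
3636 = 2×1712 + 212
1712 = 8×212 + 16
212 = 13×16 + 4
16 = 4×4 + 0
gcd = 4, but 4 ∤ 674, so the congruence has no solution.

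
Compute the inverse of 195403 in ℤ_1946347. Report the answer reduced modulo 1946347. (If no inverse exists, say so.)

no inverse exists

Compute gcd(195403, 1946347):
1946347 = 9·195403 + 187720
195403 = 1·187720 + 7683
187720 = 24·7683 + 3328
7683 = 2·3328 + 1027
3328 = 3·1027 + 247
1027 = 4·247 + 39
247 = 6·39 + 13
39 = 3·13 + 0
Since gcd = 13 > 1, 195403 is not a unit mod 1946347.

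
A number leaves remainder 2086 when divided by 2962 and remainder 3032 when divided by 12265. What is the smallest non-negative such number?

Write x = 2086 + 2962·k. Then 2962·k ≡ 3032 − 2086 ≡ 946 (mod 12265).
Need 2962⁻¹ mod 12265. Extended Euclid on (12265, 2962):
12265 = 4×2962 + 417
2962 = 7×417 + 43
417 = 9×43 + 30
43 = 1×30 + 13
30 = 2×13 + 4
13 = 3×4 + 1
4 = 4×1 + 0
Back-substitute:
1 = 13 − 3·4
1 = −3·30 + 7·13
1 = 7·43 − 10·30
1 = −10·417 + 97·43
1 = 97·2962 − 689·417
1 = −689·12265 + 2853·2962
2962⁻¹ ≡ 2853 (mod 12265), so k ≡ 2853·946 ≡ 638 (mod 12265).
x = 2086 + 2962·638 = 1891842.

1891842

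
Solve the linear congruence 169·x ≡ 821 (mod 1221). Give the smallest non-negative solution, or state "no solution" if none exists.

First find gcd(169, 1221):
1221 = 7×169 + 38
169 = 4×38 + 17
38 = 2×17 + 4
17 = 4×4 + 1
4 = 4×1 + 0
gcd = 1, so a unique solution mod 1221 exists.
Back-substitute for the Bézout coefficients:
1 = 17 − 4·4
1 = −4·38 + 9·17
1 = 9·169 − 40·38
1 = −40·1221 + 289·169
So 169·(289) ≡ 1 (mod 1221), giving 169⁻¹ ≡ 289.
x ≡ 169⁻¹·821 ≡ 289·821 ≡ 395 (mod 1221).

395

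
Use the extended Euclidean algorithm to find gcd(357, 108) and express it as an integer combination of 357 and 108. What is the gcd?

3

Euclidean algorithm:
357 = 3×108 + 33
108 = 3×33 + 9
33 = 3×9 + 6
9 = 1×6 + 3
6 = 2×3 + 0
gcd(357, 108) = 3.
Working backward:
3 = 9 − 6
3 = −33 + 4·9
3 = 4·108 − 13·33
3 = −13·357 + 43·108
So 3 = (-13)·357 + (43)·108.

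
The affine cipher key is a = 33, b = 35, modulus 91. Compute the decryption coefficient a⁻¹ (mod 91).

80

Apply the Euclidean algorithm to 91 and 33:
91 = 2·33 + 25
33 = 1·25 + 8
25 = 3·8 + 1
8 = 8·1 + 0
The gcd is 1. Working backward:
1 = 25 − 3·8
1 = −3·33 + 4·25
1 = 4·91 − 11·33
So 33·(-11) ≡ 1 (mod 91), and -11 ≡ 80 (mod 91).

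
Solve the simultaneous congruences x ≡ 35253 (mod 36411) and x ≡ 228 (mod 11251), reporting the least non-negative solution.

382860507

Write x = 35253 + 36411·k. Then 36411·k ≡ 228 − 35253 ≡ 9979 (mod 11251).
Need 36411⁻¹ mod 11251. Extended Euclid on (11251, 2658):
11251 = 4×2658 + 619
2658 = 4×619 + 182
619 = 3×182 + 73
182 = 2×73 + 36
73 = 2×36 + 1
36 = 36×1 + 0
Back-substitute:
1 = 73 − 2·36
1 = −2·182 + 5·73
1 = 5·619 − 17·182
1 = −17·2658 + 73·619
1 = 73·11251 − 309·2658
36411⁻¹ ≡ 10942 (mod 11251), so k ≡ 10942·9979 ≡ 10514 (mod 11251).
x = 35253 + 36411·10514 = 382860507.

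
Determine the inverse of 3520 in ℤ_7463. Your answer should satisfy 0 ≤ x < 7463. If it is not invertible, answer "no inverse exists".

Run Euclid on (7463, 3520):
7463 = 2×3520 + 423
3520 = 8×423 + 136
423 = 3×136 + 15
136 = 9×15 + 1
15 = 15×1 + 0
Since gcd(3520, 7463) = 1, back-substitute to write 1 as a combination:
1 = 136 − 9·15
1 = −9·423 + 28·136
1 = 28·3520 − 233·423
1 = −233·7463 + 494·3520
So 3520·494 ≡ 1 (mod 7463).

494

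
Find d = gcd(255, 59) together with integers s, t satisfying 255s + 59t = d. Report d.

Repeated division:
255 = 4×59 + 19
59 = 3×19 + 2
19 = 9×2 + 1
2 = 2×1 + 0
gcd(255, 59) = 1.
Working backward:
1 = 19 − 9·2
1 = −9·59 + 28·19
1 = 28·255 − 121·59
So 1 = (28)·255 + (-121)·59.

1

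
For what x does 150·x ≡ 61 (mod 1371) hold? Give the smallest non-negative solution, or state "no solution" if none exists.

gcd(150, 1371):
1371 = 9×150 + 21
150 = 7×21 + 3
21 = 7×3 + 0
gcd = 3, but 3 ∤ 61, so the congruence has no solution.

no solution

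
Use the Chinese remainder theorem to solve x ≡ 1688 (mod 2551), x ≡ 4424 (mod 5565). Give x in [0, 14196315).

Write x = 1688 + 2551·k. Then 2551·k ≡ 4424 − 1688 ≡ 2736 (mod 5565).
Need 2551⁻¹ mod 5565. Extended Euclid on (5565, 2551):
5565 = 2·2551 + 463
2551 = 5·463 + 236
463 = 1·236 + 227
236 = 1·227 + 9
227 = 25·9 + 2
9 = 4·2 + 1
2 = 2·1 + 0
Back-substitute:
1 = 9 − 4·2
1 = −4·227 + 101·9
1 = 101·236 − 105·227
1 = −105·463 + 206·236
1 = 206·2551 − 1135·463
1 = −1135·5565 + 2476·2551
2551⁻¹ ≡ 2476 (mod 5565), so k ≡ 2476·2736 ≡ 1731 (mod 5565).
x = 1688 + 2551·1731 = 4417469.

4417469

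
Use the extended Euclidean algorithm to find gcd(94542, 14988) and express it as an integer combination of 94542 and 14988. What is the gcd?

6

Euclidean algorithm:
94542 = 6·14988 + 4614
14988 = 3·4614 + 1146
4614 = 4·1146 + 30
1146 = 38·30 + 6
30 = 5·6 + 0
gcd(94542, 14988) = 6.
Back-substituting:
6 = 1146 − 38·30
6 = −38·4614 + 153·1146
6 = 153·14988 − 497·4614
6 = −497·94542 + 3135·14988
So 6 = (-497)·94542 + (3135)·14988.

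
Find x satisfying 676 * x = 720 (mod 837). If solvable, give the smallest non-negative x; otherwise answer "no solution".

First find gcd(676, 837):
837 = 1·676 + 161
676 = 4·161 + 32
161 = 5·32 + 1
32 = 32·1 + 0
gcd = 1, so a unique solution mod 837 exists.
Back-substitute for the Bézout coefficients:
1 = 161 − 5·32
1 = −5·676 + 21·161
1 = 21·837 − 26·676
So 676·(-26) ≡ 1 (mod 837), giving 676⁻¹ ≡ 811.
x ≡ 676⁻¹·720 ≡ 811·720 ≡ 531 (mod 837).

531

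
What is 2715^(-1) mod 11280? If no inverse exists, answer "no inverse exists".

Compute gcd(2715, 11280):
11280 = 4×2715 + 420
2715 = 6×420 + 195
420 = 2×195 + 30
195 = 6×30 + 15
30 = 2×15 + 0
The gcd is 15, not 1, hence no inverse exists.

no inverse exists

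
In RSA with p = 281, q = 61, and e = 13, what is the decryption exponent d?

3877

φ(n) = (p−1)(q−1) = 280·60 = 16800.
Need d with 13·d ≡ 1 (mod 16800). Apply the extended Euclidean algorithm:
16800 = 1292*13 + 4
13 = 3*4 + 1
4 = 4*1 + 0
Back-substitute:
1 = 13 − 3·4
1 = −3·16800 + 3877·13
So 13·3877 ≡ 1 (mod 16800), hence d = 3877.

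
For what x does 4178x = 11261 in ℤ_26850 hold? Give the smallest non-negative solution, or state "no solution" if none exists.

no solution

gcd(4178, 26850):
26850 = 6·4178 + 1782
4178 = 2·1782 + 614
1782 = 2·614 + 554
614 = 1·554 + 60
554 = 9·60 + 14
60 = 4·14 + 4
14 = 3·4 + 2
4 = 2·2 + 0
gcd = 2, but 2 ∤ 11261, so the congruence has no solution.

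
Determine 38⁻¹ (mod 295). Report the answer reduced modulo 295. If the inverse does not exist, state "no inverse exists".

132

gcd(295, 38) by repeated division:
295 = 7×38 + 29
38 = 1×29 + 9
29 = 3×9 + 2
9 = 4×2 + 1
2 = 2×1 + 0
gcd = 1, so the inverse exists. Back-substitute:
1 = 9 − 4·2
1 = −4·29 + 13·9
1 = 13·38 − 17·29
1 = −17·295 + 132·38
So 38·132 ≡ 1 (mod 295).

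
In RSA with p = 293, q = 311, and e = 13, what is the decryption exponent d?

83557

φ(n) = (p−1)(q−1) = 292·310 = 90520.
Need d with 13·d ≡ 1 (mod 90520). Apply the extended Euclidean algorithm:
90520 = 6963*13 + 1
13 = 13*1 + 0
Back-substitute:
1 = 90520 − 6963·13
So 13·(-6963) ≡ 1 (mod 90520), hence d ≡ -6963 ≡ 83557 (mod 90520).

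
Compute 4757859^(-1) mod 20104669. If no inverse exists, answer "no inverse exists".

Extended Euclidean algorithm:
20104669 = 4×4757859 + 1073233
4757859 = 4×1073233 + 464927
1073233 = 2×464927 + 143379
464927 = 3×143379 + 34790
143379 = 4×34790 + 4219
34790 = 8×4219 + 1038
4219 = 4×1038 + 67
1038 = 15×67 + 33
67 = 2×33 + 1
33 = 33×1 + 0
Since gcd(4757859, 20104669) = 1, back-substitute to write 1 as a combination:
1 = 67 − 2·33
1 = −2·1038 + 31·67
1 = 31·4219 − 126·1038
1 = −126·34790 + 1039·4219
1 = 1039·143379 − 4282·34790
1 = −4282·464927 + 13885·143379
1 = 13885·1073233 − 32052·464927
1 = −32052·4757859 + 142093·1073233
1 = 142093·20104669 − 600424·4757859
Thus 4757859·(-600424) ≡ 1 (mod 20104669); reducing, -600424 mod 20104669 = 19504245.

19504245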